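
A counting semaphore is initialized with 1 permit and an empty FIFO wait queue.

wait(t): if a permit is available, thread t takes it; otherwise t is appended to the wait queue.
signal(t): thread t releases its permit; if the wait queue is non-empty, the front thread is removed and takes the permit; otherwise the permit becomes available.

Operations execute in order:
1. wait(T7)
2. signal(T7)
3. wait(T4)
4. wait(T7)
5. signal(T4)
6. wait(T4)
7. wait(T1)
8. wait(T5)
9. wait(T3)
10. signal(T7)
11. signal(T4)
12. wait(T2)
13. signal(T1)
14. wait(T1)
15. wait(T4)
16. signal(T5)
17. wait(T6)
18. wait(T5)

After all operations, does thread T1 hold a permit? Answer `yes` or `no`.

Step 1: wait(T7) -> count=0 queue=[] holders={T7}
Step 2: signal(T7) -> count=1 queue=[] holders={none}
Step 3: wait(T4) -> count=0 queue=[] holders={T4}
Step 4: wait(T7) -> count=0 queue=[T7] holders={T4}
Step 5: signal(T4) -> count=0 queue=[] holders={T7}
Step 6: wait(T4) -> count=0 queue=[T4] holders={T7}
Step 7: wait(T1) -> count=0 queue=[T4,T1] holders={T7}
Step 8: wait(T5) -> count=0 queue=[T4,T1,T5] holders={T7}
Step 9: wait(T3) -> count=0 queue=[T4,T1,T5,T3] holders={T7}
Step 10: signal(T7) -> count=0 queue=[T1,T5,T3] holders={T4}
Step 11: signal(T4) -> count=0 queue=[T5,T3] holders={T1}
Step 12: wait(T2) -> count=0 queue=[T5,T3,T2] holders={T1}
Step 13: signal(T1) -> count=0 queue=[T3,T2] holders={T5}
Step 14: wait(T1) -> count=0 queue=[T3,T2,T1] holders={T5}
Step 15: wait(T4) -> count=0 queue=[T3,T2,T1,T4] holders={T5}
Step 16: signal(T5) -> count=0 queue=[T2,T1,T4] holders={T3}
Step 17: wait(T6) -> count=0 queue=[T2,T1,T4,T6] holders={T3}
Step 18: wait(T5) -> count=0 queue=[T2,T1,T4,T6,T5] holders={T3}
Final holders: {T3} -> T1 not in holders

Answer: no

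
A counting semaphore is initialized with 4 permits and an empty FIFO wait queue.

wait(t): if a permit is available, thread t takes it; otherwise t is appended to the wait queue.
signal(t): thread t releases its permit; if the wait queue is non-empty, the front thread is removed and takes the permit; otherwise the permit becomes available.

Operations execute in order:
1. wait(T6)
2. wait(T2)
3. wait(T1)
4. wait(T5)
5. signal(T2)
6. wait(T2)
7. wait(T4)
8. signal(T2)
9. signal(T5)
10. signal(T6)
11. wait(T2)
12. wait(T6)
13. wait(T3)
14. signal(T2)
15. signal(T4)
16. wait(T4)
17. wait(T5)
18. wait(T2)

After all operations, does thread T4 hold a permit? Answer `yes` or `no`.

Answer: yes

Derivation:
Step 1: wait(T6) -> count=3 queue=[] holders={T6}
Step 2: wait(T2) -> count=2 queue=[] holders={T2,T6}
Step 3: wait(T1) -> count=1 queue=[] holders={T1,T2,T6}
Step 4: wait(T5) -> count=0 queue=[] holders={T1,T2,T5,T6}
Step 5: signal(T2) -> count=1 queue=[] holders={T1,T5,T6}
Step 6: wait(T2) -> count=0 queue=[] holders={T1,T2,T5,T6}
Step 7: wait(T4) -> count=0 queue=[T4] holders={T1,T2,T5,T6}
Step 8: signal(T2) -> count=0 queue=[] holders={T1,T4,T5,T6}
Step 9: signal(T5) -> count=1 queue=[] holders={T1,T4,T6}
Step 10: signal(T6) -> count=2 queue=[] holders={T1,T4}
Step 11: wait(T2) -> count=1 queue=[] holders={T1,T2,T4}
Step 12: wait(T6) -> count=0 queue=[] holders={T1,T2,T4,T6}
Step 13: wait(T3) -> count=0 queue=[T3] holders={T1,T2,T4,T6}
Step 14: signal(T2) -> count=0 queue=[] holders={T1,T3,T4,T6}
Step 15: signal(T4) -> count=1 queue=[] holders={T1,T3,T6}
Step 16: wait(T4) -> count=0 queue=[] holders={T1,T3,T4,T6}
Step 17: wait(T5) -> count=0 queue=[T5] holders={T1,T3,T4,T6}
Step 18: wait(T2) -> count=0 queue=[T5,T2] holders={T1,T3,T4,T6}
Final holders: {T1,T3,T4,T6} -> T4 in holders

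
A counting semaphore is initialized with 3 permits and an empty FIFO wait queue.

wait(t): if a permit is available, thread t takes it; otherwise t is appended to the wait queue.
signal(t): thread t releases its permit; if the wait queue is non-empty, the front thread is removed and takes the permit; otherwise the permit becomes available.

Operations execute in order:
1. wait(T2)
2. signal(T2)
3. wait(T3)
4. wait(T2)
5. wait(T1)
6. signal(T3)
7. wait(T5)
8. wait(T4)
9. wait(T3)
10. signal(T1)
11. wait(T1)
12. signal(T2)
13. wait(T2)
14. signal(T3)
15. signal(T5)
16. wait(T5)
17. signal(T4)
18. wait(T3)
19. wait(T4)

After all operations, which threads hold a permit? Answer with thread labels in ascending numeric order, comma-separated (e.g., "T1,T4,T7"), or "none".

Answer: T1,T2,T5

Derivation:
Step 1: wait(T2) -> count=2 queue=[] holders={T2}
Step 2: signal(T2) -> count=3 queue=[] holders={none}
Step 3: wait(T3) -> count=2 queue=[] holders={T3}
Step 4: wait(T2) -> count=1 queue=[] holders={T2,T3}
Step 5: wait(T1) -> count=0 queue=[] holders={T1,T2,T3}
Step 6: signal(T3) -> count=1 queue=[] holders={T1,T2}
Step 7: wait(T5) -> count=0 queue=[] holders={T1,T2,T5}
Step 8: wait(T4) -> count=0 queue=[T4] holders={T1,T2,T5}
Step 9: wait(T3) -> count=0 queue=[T4,T3] holders={T1,T2,T5}
Step 10: signal(T1) -> count=0 queue=[T3] holders={T2,T4,T5}
Step 11: wait(T1) -> count=0 queue=[T3,T1] holders={T2,T4,T5}
Step 12: signal(T2) -> count=0 queue=[T1] holders={T3,T4,T5}
Step 13: wait(T2) -> count=0 queue=[T1,T2] holders={T3,T4,T5}
Step 14: signal(T3) -> count=0 queue=[T2] holders={T1,T4,T5}
Step 15: signal(T5) -> count=0 queue=[] holders={T1,T2,T4}
Step 16: wait(T5) -> count=0 queue=[T5] holders={T1,T2,T4}
Step 17: signal(T4) -> count=0 queue=[] holders={T1,T2,T5}
Step 18: wait(T3) -> count=0 queue=[T3] holders={T1,T2,T5}
Step 19: wait(T4) -> count=0 queue=[T3,T4] holders={T1,T2,T5}
Final holders: T1,T2,T5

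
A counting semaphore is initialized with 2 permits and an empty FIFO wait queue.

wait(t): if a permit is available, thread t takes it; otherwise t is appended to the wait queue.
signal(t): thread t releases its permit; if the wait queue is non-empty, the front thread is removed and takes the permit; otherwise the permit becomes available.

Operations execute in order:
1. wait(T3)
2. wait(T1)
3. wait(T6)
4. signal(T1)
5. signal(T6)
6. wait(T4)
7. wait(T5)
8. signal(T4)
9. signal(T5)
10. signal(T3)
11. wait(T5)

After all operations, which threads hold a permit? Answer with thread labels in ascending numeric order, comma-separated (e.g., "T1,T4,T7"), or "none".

Answer: T5

Derivation:
Step 1: wait(T3) -> count=1 queue=[] holders={T3}
Step 2: wait(T1) -> count=0 queue=[] holders={T1,T3}
Step 3: wait(T6) -> count=0 queue=[T6] holders={T1,T3}
Step 4: signal(T1) -> count=0 queue=[] holders={T3,T6}
Step 5: signal(T6) -> count=1 queue=[] holders={T3}
Step 6: wait(T4) -> count=0 queue=[] holders={T3,T4}
Step 7: wait(T5) -> count=0 queue=[T5] holders={T3,T4}
Step 8: signal(T4) -> count=0 queue=[] holders={T3,T5}
Step 9: signal(T5) -> count=1 queue=[] holders={T3}
Step 10: signal(T3) -> count=2 queue=[] holders={none}
Step 11: wait(T5) -> count=1 queue=[] holders={T5}
Final holders: T5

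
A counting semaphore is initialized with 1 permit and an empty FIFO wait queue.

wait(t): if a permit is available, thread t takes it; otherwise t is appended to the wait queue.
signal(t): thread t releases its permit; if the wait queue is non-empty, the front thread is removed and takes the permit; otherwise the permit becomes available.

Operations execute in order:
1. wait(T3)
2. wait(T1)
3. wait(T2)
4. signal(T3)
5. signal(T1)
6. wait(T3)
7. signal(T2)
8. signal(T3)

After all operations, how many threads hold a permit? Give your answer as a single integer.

Step 1: wait(T3) -> count=0 queue=[] holders={T3}
Step 2: wait(T1) -> count=0 queue=[T1] holders={T3}
Step 3: wait(T2) -> count=0 queue=[T1,T2] holders={T3}
Step 4: signal(T3) -> count=0 queue=[T2] holders={T1}
Step 5: signal(T1) -> count=0 queue=[] holders={T2}
Step 6: wait(T3) -> count=0 queue=[T3] holders={T2}
Step 7: signal(T2) -> count=0 queue=[] holders={T3}
Step 8: signal(T3) -> count=1 queue=[] holders={none}
Final holders: {none} -> 0 thread(s)

Answer: 0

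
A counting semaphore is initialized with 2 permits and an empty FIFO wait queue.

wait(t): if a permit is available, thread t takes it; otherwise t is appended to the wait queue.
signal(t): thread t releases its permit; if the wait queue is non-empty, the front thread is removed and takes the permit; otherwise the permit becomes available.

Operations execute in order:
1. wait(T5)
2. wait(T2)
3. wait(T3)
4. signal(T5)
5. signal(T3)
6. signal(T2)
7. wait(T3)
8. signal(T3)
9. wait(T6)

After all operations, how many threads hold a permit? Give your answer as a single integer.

Step 1: wait(T5) -> count=1 queue=[] holders={T5}
Step 2: wait(T2) -> count=0 queue=[] holders={T2,T5}
Step 3: wait(T3) -> count=0 queue=[T3] holders={T2,T5}
Step 4: signal(T5) -> count=0 queue=[] holders={T2,T3}
Step 5: signal(T3) -> count=1 queue=[] holders={T2}
Step 6: signal(T2) -> count=2 queue=[] holders={none}
Step 7: wait(T3) -> count=1 queue=[] holders={T3}
Step 8: signal(T3) -> count=2 queue=[] holders={none}
Step 9: wait(T6) -> count=1 queue=[] holders={T6}
Final holders: {T6} -> 1 thread(s)

Answer: 1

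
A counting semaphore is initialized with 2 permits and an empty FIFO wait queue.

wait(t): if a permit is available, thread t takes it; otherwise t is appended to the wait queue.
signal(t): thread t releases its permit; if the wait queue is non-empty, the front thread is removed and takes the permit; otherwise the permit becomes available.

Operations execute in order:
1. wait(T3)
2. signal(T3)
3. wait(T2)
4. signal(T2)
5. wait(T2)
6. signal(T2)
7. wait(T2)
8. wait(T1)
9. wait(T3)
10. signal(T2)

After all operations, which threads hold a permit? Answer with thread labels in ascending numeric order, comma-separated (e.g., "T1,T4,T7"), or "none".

Answer: T1,T3

Derivation:
Step 1: wait(T3) -> count=1 queue=[] holders={T3}
Step 2: signal(T3) -> count=2 queue=[] holders={none}
Step 3: wait(T2) -> count=1 queue=[] holders={T2}
Step 4: signal(T2) -> count=2 queue=[] holders={none}
Step 5: wait(T2) -> count=1 queue=[] holders={T2}
Step 6: signal(T2) -> count=2 queue=[] holders={none}
Step 7: wait(T2) -> count=1 queue=[] holders={T2}
Step 8: wait(T1) -> count=0 queue=[] holders={T1,T2}
Step 9: wait(T3) -> count=0 queue=[T3] holders={T1,T2}
Step 10: signal(T2) -> count=0 queue=[] holders={T1,T3}
Final holders: T1,T3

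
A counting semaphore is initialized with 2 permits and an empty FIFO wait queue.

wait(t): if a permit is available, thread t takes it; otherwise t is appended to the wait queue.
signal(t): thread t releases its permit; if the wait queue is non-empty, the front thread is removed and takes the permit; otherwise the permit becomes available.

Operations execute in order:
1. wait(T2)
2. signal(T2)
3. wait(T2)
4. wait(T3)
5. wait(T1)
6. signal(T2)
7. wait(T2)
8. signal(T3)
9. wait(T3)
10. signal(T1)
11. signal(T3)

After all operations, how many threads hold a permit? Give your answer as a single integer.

Step 1: wait(T2) -> count=1 queue=[] holders={T2}
Step 2: signal(T2) -> count=2 queue=[] holders={none}
Step 3: wait(T2) -> count=1 queue=[] holders={T2}
Step 4: wait(T3) -> count=0 queue=[] holders={T2,T3}
Step 5: wait(T1) -> count=0 queue=[T1] holders={T2,T3}
Step 6: signal(T2) -> count=0 queue=[] holders={T1,T3}
Step 7: wait(T2) -> count=0 queue=[T2] holders={T1,T3}
Step 8: signal(T3) -> count=0 queue=[] holders={T1,T2}
Step 9: wait(T3) -> count=0 queue=[T3] holders={T1,T2}
Step 10: signal(T1) -> count=0 queue=[] holders={T2,T3}
Step 11: signal(T3) -> count=1 queue=[] holders={T2}
Final holders: {T2} -> 1 thread(s)

Answer: 1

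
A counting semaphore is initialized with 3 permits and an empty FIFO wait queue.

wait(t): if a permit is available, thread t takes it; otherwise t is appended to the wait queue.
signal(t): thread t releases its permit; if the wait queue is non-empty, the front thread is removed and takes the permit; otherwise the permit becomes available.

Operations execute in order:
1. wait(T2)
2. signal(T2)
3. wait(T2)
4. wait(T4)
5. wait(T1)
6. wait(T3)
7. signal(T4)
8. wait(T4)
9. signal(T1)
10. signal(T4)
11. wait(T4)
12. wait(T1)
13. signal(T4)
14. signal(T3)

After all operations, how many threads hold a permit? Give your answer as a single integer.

Step 1: wait(T2) -> count=2 queue=[] holders={T2}
Step 2: signal(T2) -> count=3 queue=[] holders={none}
Step 3: wait(T2) -> count=2 queue=[] holders={T2}
Step 4: wait(T4) -> count=1 queue=[] holders={T2,T4}
Step 5: wait(T1) -> count=0 queue=[] holders={T1,T2,T4}
Step 6: wait(T3) -> count=0 queue=[T3] holders={T1,T2,T4}
Step 7: signal(T4) -> count=0 queue=[] holders={T1,T2,T3}
Step 8: wait(T4) -> count=0 queue=[T4] holders={T1,T2,T3}
Step 9: signal(T1) -> count=0 queue=[] holders={T2,T3,T4}
Step 10: signal(T4) -> count=1 queue=[] holders={T2,T3}
Step 11: wait(T4) -> count=0 queue=[] holders={T2,T3,T4}
Step 12: wait(T1) -> count=0 queue=[T1] holders={T2,T3,T4}
Step 13: signal(T4) -> count=0 queue=[] holders={T1,T2,T3}
Step 14: signal(T3) -> count=1 queue=[] holders={T1,T2}
Final holders: {T1,T2} -> 2 thread(s)

Answer: 2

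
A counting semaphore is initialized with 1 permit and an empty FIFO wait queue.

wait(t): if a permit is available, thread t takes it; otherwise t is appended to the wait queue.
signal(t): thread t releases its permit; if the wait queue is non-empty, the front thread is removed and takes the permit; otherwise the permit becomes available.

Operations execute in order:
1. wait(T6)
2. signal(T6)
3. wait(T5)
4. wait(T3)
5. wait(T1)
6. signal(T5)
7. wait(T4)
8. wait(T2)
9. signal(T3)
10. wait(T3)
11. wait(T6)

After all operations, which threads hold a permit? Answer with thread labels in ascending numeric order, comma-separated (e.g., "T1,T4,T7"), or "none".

Answer: T1

Derivation:
Step 1: wait(T6) -> count=0 queue=[] holders={T6}
Step 2: signal(T6) -> count=1 queue=[] holders={none}
Step 3: wait(T5) -> count=0 queue=[] holders={T5}
Step 4: wait(T3) -> count=0 queue=[T3] holders={T5}
Step 5: wait(T1) -> count=0 queue=[T3,T1] holders={T5}
Step 6: signal(T5) -> count=0 queue=[T1] holders={T3}
Step 7: wait(T4) -> count=0 queue=[T1,T4] holders={T3}
Step 8: wait(T2) -> count=0 queue=[T1,T4,T2] holders={T3}
Step 9: signal(T3) -> count=0 queue=[T4,T2] holders={T1}
Step 10: wait(T3) -> count=0 queue=[T4,T2,T3] holders={T1}
Step 11: wait(T6) -> count=0 queue=[T4,T2,T3,T6] holders={T1}
Final holders: T1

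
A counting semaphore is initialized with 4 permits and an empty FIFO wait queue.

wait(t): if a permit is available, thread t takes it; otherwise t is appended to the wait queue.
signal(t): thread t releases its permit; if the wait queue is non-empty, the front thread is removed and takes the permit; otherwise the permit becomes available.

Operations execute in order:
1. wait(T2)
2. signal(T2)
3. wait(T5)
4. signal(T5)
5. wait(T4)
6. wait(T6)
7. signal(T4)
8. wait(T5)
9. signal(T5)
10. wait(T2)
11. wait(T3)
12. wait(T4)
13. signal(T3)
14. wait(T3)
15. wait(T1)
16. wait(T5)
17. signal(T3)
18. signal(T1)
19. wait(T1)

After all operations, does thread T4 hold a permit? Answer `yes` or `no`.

Answer: yes

Derivation:
Step 1: wait(T2) -> count=3 queue=[] holders={T2}
Step 2: signal(T2) -> count=4 queue=[] holders={none}
Step 3: wait(T5) -> count=3 queue=[] holders={T5}
Step 4: signal(T5) -> count=4 queue=[] holders={none}
Step 5: wait(T4) -> count=3 queue=[] holders={T4}
Step 6: wait(T6) -> count=2 queue=[] holders={T4,T6}
Step 7: signal(T4) -> count=3 queue=[] holders={T6}
Step 8: wait(T5) -> count=2 queue=[] holders={T5,T6}
Step 9: signal(T5) -> count=3 queue=[] holders={T6}
Step 10: wait(T2) -> count=2 queue=[] holders={T2,T6}
Step 11: wait(T3) -> count=1 queue=[] holders={T2,T3,T6}
Step 12: wait(T4) -> count=0 queue=[] holders={T2,T3,T4,T6}
Step 13: signal(T3) -> count=1 queue=[] holders={T2,T4,T6}
Step 14: wait(T3) -> count=0 queue=[] holders={T2,T3,T4,T6}
Step 15: wait(T1) -> count=0 queue=[T1] holders={T2,T3,T4,T6}
Step 16: wait(T5) -> count=0 queue=[T1,T5] holders={T2,T3,T4,T6}
Step 17: signal(T3) -> count=0 queue=[T5] holders={T1,T2,T4,T6}
Step 18: signal(T1) -> count=0 queue=[] holders={T2,T4,T5,T6}
Step 19: wait(T1) -> count=0 queue=[T1] holders={T2,T4,T5,T6}
Final holders: {T2,T4,T5,T6} -> T4 in holders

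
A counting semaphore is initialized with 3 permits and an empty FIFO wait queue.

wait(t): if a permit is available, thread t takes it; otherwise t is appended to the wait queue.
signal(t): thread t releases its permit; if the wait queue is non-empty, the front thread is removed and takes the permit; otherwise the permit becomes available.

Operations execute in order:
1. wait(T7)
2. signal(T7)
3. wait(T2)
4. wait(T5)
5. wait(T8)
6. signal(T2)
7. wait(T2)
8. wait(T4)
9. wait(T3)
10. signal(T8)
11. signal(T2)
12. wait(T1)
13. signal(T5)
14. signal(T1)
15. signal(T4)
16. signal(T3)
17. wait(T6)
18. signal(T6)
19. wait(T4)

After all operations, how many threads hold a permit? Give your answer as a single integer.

Answer: 1

Derivation:
Step 1: wait(T7) -> count=2 queue=[] holders={T7}
Step 2: signal(T7) -> count=3 queue=[] holders={none}
Step 3: wait(T2) -> count=2 queue=[] holders={T2}
Step 4: wait(T5) -> count=1 queue=[] holders={T2,T5}
Step 5: wait(T8) -> count=0 queue=[] holders={T2,T5,T8}
Step 6: signal(T2) -> count=1 queue=[] holders={T5,T8}
Step 7: wait(T2) -> count=0 queue=[] holders={T2,T5,T8}
Step 8: wait(T4) -> count=0 queue=[T4] holders={T2,T5,T8}
Step 9: wait(T3) -> count=0 queue=[T4,T3] holders={T2,T5,T8}
Step 10: signal(T8) -> count=0 queue=[T3] holders={T2,T4,T5}
Step 11: signal(T2) -> count=0 queue=[] holders={T3,T4,T5}
Step 12: wait(T1) -> count=0 queue=[T1] holders={T3,T4,T5}
Step 13: signal(T5) -> count=0 queue=[] holders={T1,T3,T4}
Step 14: signal(T1) -> count=1 queue=[] holders={T3,T4}
Step 15: signal(T4) -> count=2 queue=[] holders={T3}
Step 16: signal(T3) -> count=3 queue=[] holders={none}
Step 17: wait(T6) -> count=2 queue=[] holders={T6}
Step 18: signal(T6) -> count=3 queue=[] holders={none}
Step 19: wait(T4) -> count=2 queue=[] holders={T4}
Final holders: {T4} -> 1 thread(s)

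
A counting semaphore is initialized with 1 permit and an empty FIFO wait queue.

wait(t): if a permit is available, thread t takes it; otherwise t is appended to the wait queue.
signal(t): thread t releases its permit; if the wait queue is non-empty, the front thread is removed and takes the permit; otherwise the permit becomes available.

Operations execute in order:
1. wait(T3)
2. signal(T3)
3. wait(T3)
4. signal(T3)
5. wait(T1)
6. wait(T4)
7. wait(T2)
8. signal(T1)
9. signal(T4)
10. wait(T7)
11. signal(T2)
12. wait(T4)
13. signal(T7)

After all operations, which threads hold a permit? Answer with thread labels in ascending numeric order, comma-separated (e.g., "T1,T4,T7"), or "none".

Step 1: wait(T3) -> count=0 queue=[] holders={T3}
Step 2: signal(T3) -> count=1 queue=[] holders={none}
Step 3: wait(T3) -> count=0 queue=[] holders={T3}
Step 4: signal(T3) -> count=1 queue=[] holders={none}
Step 5: wait(T1) -> count=0 queue=[] holders={T1}
Step 6: wait(T4) -> count=0 queue=[T4] holders={T1}
Step 7: wait(T2) -> count=0 queue=[T4,T2] holders={T1}
Step 8: signal(T1) -> count=0 queue=[T2] holders={T4}
Step 9: signal(T4) -> count=0 queue=[] holders={T2}
Step 10: wait(T7) -> count=0 queue=[T7] holders={T2}
Step 11: signal(T2) -> count=0 queue=[] holders={T7}
Step 12: wait(T4) -> count=0 queue=[T4] holders={T7}
Step 13: signal(T7) -> count=0 queue=[] holders={T4}
Final holders: T4

Answer: T4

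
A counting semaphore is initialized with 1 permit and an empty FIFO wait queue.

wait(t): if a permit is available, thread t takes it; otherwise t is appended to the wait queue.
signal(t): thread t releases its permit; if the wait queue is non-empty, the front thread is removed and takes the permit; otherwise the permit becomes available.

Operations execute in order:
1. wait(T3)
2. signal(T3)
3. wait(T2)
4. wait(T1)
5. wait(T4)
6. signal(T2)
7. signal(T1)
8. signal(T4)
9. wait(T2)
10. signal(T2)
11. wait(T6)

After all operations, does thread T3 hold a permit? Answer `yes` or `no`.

Answer: no

Derivation:
Step 1: wait(T3) -> count=0 queue=[] holders={T3}
Step 2: signal(T3) -> count=1 queue=[] holders={none}
Step 3: wait(T2) -> count=0 queue=[] holders={T2}
Step 4: wait(T1) -> count=0 queue=[T1] holders={T2}
Step 5: wait(T4) -> count=0 queue=[T1,T4] holders={T2}
Step 6: signal(T2) -> count=0 queue=[T4] holders={T1}
Step 7: signal(T1) -> count=0 queue=[] holders={T4}
Step 8: signal(T4) -> count=1 queue=[] holders={none}
Step 9: wait(T2) -> count=0 queue=[] holders={T2}
Step 10: signal(T2) -> count=1 queue=[] holders={none}
Step 11: wait(T6) -> count=0 queue=[] holders={T6}
Final holders: {T6} -> T3 not in holders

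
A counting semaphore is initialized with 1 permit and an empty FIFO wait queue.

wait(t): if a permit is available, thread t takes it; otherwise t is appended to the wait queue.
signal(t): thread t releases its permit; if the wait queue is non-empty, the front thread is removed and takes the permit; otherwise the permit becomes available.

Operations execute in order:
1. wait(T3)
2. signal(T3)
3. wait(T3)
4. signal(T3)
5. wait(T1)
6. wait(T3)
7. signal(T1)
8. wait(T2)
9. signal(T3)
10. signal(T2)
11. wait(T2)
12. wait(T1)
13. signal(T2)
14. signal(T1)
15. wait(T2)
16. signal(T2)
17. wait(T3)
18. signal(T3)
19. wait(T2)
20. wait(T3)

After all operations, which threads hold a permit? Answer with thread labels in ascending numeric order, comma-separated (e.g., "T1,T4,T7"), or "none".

Step 1: wait(T3) -> count=0 queue=[] holders={T3}
Step 2: signal(T3) -> count=1 queue=[] holders={none}
Step 3: wait(T3) -> count=0 queue=[] holders={T3}
Step 4: signal(T3) -> count=1 queue=[] holders={none}
Step 5: wait(T1) -> count=0 queue=[] holders={T1}
Step 6: wait(T3) -> count=0 queue=[T3] holders={T1}
Step 7: signal(T1) -> count=0 queue=[] holders={T3}
Step 8: wait(T2) -> count=0 queue=[T2] holders={T3}
Step 9: signal(T3) -> count=0 queue=[] holders={T2}
Step 10: signal(T2) -> count=1 queue=[] holders={none}
Step 11: wait(T2) -> count=0 queue=[] holders={T2}
Step 12: wait(T1) -> count=0 queue=[T1] holders={T2}
Step 13: signal(T2) -> count=0 queue=[] holders={T1}
Step 14: signal(T1) -> count=1 queue=[] holders={none}
Step 15: wait(T2) -> count=0 queue=[] holders={T2}
Step 16: signal(T2) -> count=1 queue=[] holders={none}
Step 17: wait(T3) -> count=0 queue=[] holders={T3}
Step 18: signal(T3) -> count=1 queue=[] holders={none}
Step 19: wait(T2) -> count=0 queue=[] holders={T2}
Step 20: wait(T3) -> count=0 queue=[T3] holders={T2}
Final holders: T2

Answer: T2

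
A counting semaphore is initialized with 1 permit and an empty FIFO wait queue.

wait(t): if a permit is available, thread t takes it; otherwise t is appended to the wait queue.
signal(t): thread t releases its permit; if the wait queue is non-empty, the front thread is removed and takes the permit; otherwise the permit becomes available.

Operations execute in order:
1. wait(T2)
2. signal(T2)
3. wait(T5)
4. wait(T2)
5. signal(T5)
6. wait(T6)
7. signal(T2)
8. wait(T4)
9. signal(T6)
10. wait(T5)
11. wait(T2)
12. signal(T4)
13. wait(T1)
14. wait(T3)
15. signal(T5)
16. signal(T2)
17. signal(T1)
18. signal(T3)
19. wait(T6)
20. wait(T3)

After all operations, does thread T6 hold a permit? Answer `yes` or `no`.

Answer: yes

Derivation:
Step 1: wait(T2) -> count=0 queue=[] holders={T2}
Step 2: signal(T2) -> count=1 queue=[] holders={none}
Step 3: wait(T5) -> count=0 queue=[] holders={T5}
Step 4: wait(T2) -> count=0 queue=[T2] holders={T5}
Step 5: signal(T5) -> count=0 queue=[] holders={T2}
Step 6: wait(T6) -> count=0 queue=[T6] holders={T2}
Step 7: signal(T2) -> count=0 queue=[] holders={T6}
Step 8: wait(T4) -> count=0 queue=[T4] holders={T6}
Step 9: signal(T6) -> count=0 queue=[] holders={T4}
Step 10: wait(T5) -> count=0 queue=[T5] holders={T4}
Step 11: wait(T2) -> count=0 queue=[T5,T2] holders={T4}
Step 12: signal(T4) -> count=0 queue=[T2] holders={T5}
Step 13: wait(T1) -> count=0 queue=[T2,T1] holders={T5}
Step 14: wait(T3) -> count=0 queue=[T2,T1,T3] holders={T5}
Step 15: signal(T5) -> count=0 queue=[T1,T3] holders={T2}
Step 16: signal(T2) -> count=0 queue=[T3] holders={T1}
Step 17: signal(T1) -> count=0 queue=[] holders={T3}
Step 18: signal(T3) -> count=1 queue=[] holders={none}
Step 19: wait(T6) -> count=0 queue=[] holders={T6}
Step 20: wait(T3) -> count=0 queue=[T3] holders={T6}
Final holders: {T6} -> T6 in holders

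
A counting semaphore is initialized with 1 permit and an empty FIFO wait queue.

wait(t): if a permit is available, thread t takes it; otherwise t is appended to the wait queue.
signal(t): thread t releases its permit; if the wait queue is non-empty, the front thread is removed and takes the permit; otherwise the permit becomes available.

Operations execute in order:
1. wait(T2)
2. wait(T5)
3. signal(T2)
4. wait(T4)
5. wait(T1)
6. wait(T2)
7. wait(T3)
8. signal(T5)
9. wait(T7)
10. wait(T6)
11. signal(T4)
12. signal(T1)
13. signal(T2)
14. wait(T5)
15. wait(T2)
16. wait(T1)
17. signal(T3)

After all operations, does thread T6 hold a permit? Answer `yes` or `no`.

Step 1: wait(T2) -> count=0 queue=[] holders={T2}
Step 2: wait(T5) -> count=0 queue=[T5] holders={T2}
Step 3: signal(T2) -> count=0 queue=[] holders={T5}
Step 4: wait(T4) -> count=0 queue=[T4] holders={T5}
Step 5: wait(T1) -> count=0 queue=[T4,T1] holders={T5}
Step 6: wait(T2) -> count=0 queue=[T4,T1,T2] holders={T5}
Step 7: wait(T3) -> count=0 queue=[T4,T1,T2,T3] holders={T5}
Step 8: signal(T5) -> count=0 queue=[T1,T2,T3] holders={T4}
Step 9: wait(T7) -> count=0 queue=[T1,T2,T3,T7] holders={T4}
Step 10: wait(T6) -> count=0 queue=[T1,T2,T3,T7,T6] holders={T4}
Step 11: signal(T4) -> count=0 queue=[T2,T3,T7,T6] holders={T1}
Step 12: signal(T1) -> count=0 queue=[T3,T7,T6] holders={T2}
Step 13: signal(T2) -> count=0 queue=[T7,T6] holders={T3}
Step 14: wait(T5) -> count=0 queue=[T7,T6,T5] holders={T3}
Step 15: wait(T2) -> count=0 queue=[T7,T6,T5,T2] holders={T3}
Step 16: wait(T1) -> count=0 queue=[T7,T6,T5,T2,T1] holders={T3}
Step 17: signal(T3) -> count=0 queue=[T6,T5,T2,T1] holders={T7}
Final holders: {T7} -> T6 not in holders

Answer: no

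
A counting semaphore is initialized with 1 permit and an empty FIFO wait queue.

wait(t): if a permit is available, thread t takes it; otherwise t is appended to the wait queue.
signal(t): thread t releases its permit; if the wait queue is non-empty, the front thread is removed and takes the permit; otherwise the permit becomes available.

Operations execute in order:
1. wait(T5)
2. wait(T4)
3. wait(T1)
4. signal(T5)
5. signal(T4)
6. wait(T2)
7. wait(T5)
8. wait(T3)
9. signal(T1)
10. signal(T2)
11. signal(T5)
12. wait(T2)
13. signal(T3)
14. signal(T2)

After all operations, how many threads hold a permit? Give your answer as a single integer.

Answer: 0

Derivation:
Step 1: wait(T5) -> count=0 queue=[] holders={T5}
Step 2: wait(T4) -> count=0 queue=[T4] holders={T5}
Step 3: wait(T1) -> count=0 queue=[T4,T1] holders={T5}
Step 4: signal(T5) -> count=0 queue=[T1] holders={T4}
Step 5: signal(T4) -> count=0 queue=[] holders={T1}
Step 6: wait(T2) -> count=0 queue=[T2] holders={T1}
Step 7: wait(T5) -> count=0 queue=[T2,T5] holders={T1}
Step 8: wait(T3) -> count=0 queue=[T2,T5,T3] holders={T1}
Step 9: signal(T1) -> count=0 queue=[T5,T3] holders={T2}
Step 10: signal(T2) -> count=0 queue=[T3] holders={T5}
Step 11: signal(T5) -> count=0 queue=[] holders={T3}
Step 12: wait(T2) -> count=0 queue=[T2] holders={T3}
Step 13: signal(T3) -> count=0 queue=[] holders={T2}
Step 14: signal(T2) -> count=1 queue=[] holders={none}
Final holders: {none} -> 0 thread(s)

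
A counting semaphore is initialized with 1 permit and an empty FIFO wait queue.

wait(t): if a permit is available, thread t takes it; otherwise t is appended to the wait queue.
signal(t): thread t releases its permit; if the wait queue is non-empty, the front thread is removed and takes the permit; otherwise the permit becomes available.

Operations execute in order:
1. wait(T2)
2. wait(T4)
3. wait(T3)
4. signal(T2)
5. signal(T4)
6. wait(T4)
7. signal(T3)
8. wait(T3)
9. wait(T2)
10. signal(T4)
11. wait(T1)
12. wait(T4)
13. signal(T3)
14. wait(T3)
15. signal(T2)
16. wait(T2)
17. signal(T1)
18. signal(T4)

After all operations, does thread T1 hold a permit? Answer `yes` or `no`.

Step 1: wait(T2) -> count=0 queue=[] holders={T2}
Step 2: wait(T4) -> count=0 queue=[T4] holders={T2}
Step 3: wait(T3) -> count=0 queue=[T4,T3] holders={T2}
Step 4: signal(T2) -> count=0 queue=[T3] holders={T4}
Step 5: signal(T4) -> count=0 queue=[] holders={T3}
Step 6: wait(T4) -> count=0 queue=[T4] holders={T3}
Step 7: signal(T3) -> count=0 queue=[] holders={T4}
Step 8: wait(T3) -> count=0 queue=[T3] holders={T4}
Step 9: wait(T2) -> count=0 queue=[T3,T2] holders={T4}
Step 10: signal(T4) -> count=0 queue=[T2] holders={T3}
Step 11: wait(T1) -> count=0 queue=[T2,T1] holders={T3}
Step 12: wait(T4) -> count=0 queue=[T2,T1,T4] holders={T3}
Step 13: signal(T3) -> count=0 queue=[T1,T4] holders={T2}
Step 14: wait(T3) -> count=0 queue=[T1,T4,T3] holders={T2}
Step 15: signal(T2) -> count=0 queue=[T4,T3] holders={T1}
Step 16: wait(T2) -> count=0 queue=[T4,T3,T2] holders={T1}
Step 17: signal(T1) -> count=0 queue=[T3,T2] holders={T4}
Step 18: signal(T4) -> count=0 queue=[T2] holders={T3}
Final holders: {T3} -> T1 not in holders

Answer: no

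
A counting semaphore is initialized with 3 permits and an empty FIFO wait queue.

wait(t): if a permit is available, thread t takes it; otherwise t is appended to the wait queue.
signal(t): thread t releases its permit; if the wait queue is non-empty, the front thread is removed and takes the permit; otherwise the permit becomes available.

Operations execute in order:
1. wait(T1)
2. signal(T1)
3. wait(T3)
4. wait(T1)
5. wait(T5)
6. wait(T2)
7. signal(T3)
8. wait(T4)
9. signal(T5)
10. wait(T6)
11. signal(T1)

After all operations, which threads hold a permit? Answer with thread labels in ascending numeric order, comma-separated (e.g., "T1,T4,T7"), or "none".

Answer: T2,T4,T6

Derivation:
Step 1: wait(T1) -> count=2 queue=[] holders={T1}
Step 2: signal(T1) -> count=3 queue=[] holders={none}
Step 3: wait(T3) -> count=2 queue=[] holders={T3}
Step 4: wait(T1) -> count=1 queue=[] holders={T1,T3}
Step 5: wait(T5) -> count=0 queue=[] holders={T1,T3,T5}
Step 6: wait(T2) -> count=0 queue=[T2] holders={T1,T3,T5}
Step 7: signal(T3) -> count=0 queue=[] holders={T1,T2,T5}
Step 8: wait(T4) -> count=0 queue=[T4] holders={T1,T2,T5}
Step 9: signal(T5) -> count=0 queue=[] holders={T1,T2,T4}
Step 10: wait(T6) -> count=0 queue=[T6] holders={T1,T2,T4}
Step 11: signal(T1) -> count=0 queue=[] holders={T2,T4,T6}
Final holders: T2,T4,T6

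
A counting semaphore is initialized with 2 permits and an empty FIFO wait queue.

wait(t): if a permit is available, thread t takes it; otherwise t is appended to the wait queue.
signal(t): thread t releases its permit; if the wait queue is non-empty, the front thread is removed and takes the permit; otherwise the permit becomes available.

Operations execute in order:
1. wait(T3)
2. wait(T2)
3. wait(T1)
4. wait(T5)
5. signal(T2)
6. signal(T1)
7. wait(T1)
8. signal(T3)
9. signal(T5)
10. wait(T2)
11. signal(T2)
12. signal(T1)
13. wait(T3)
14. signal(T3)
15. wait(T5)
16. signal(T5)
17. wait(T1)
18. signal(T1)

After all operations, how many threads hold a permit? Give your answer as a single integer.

Answer: 0

Derivation:
Step 1: wait(T3) -> count=1 queue=[] holders={T3}
Step 2: wait(T2) -> count=0 queue=[] holders={T2,T3}
Step 3: wait(T1) -> count=0 queue=[T1] holders={T2,T3}
Step 4: wait(T5) -> count=0 queue=[T1,T5] holders={T2,T3}
Step 5: signal(T2) -> count=0 queue=[T5] holders={T1,T3}
Step 6: signal(T1) -> count=0 queue=[] holders={T3,T5}
Step 7: wait(T1) -> count=0 queue=[T1] holders={T3,T5}
Step 8: signal(T3) -> count=0 queue=[] holders={T1,T5}
Step 9: signal(T5) -> count=1 queue=[] holders={T1}
Step 10: wait(T2) -> count=0 queue=[] holders={T1,T2}
Step 11: signal(T2) -> count=1 queue=[] holders={T1}
Step 12: signal(T1) -> count=2 queue=[] holders={none}
Step 13: wait(T3) -> count=1 queue=[] holders={T3}
Step 14: signal(T3) -> count=2 queue=[] holders={none}
Step 15: wait(T5) -> count=1 queue=[] holders={T5}
Step 16: signal(T5) -> count=2 queue=[] holders={none}
Step 17: wait(T1) -> count=1 queue=[] holders={T1}
Step 18: signal(T1) -> count=2 queue=[] holders={none}
Final holders: {none} -> 0 thread(s)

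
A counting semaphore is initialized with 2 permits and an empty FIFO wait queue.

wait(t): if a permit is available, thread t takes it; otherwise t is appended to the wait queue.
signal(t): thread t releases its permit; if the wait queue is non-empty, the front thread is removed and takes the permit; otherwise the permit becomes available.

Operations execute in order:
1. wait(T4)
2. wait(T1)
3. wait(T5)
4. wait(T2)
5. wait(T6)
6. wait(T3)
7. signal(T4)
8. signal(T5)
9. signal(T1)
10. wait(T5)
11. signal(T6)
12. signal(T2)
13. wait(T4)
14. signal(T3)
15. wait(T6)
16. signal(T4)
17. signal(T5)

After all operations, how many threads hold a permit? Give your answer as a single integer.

Answer: 1

Derivation:
Step 1: wait(T4) -> count=1 queue=[] holders={T4}
Step 2: wait(T1) -> count=0 queue=[] holders={T1,T4}
Step 3: wait(T5) -> count=0 queue=[T5] holders={T1,T4}
Step 4: wait(T2) -> count=0 queue=[T5,T2] holders={T1,T4}
Step 5: wait(T6) -> count=0 queue=[T5,T2,T6] holders={T1,T4}
Step 6: wait(T3) -> count=0 queue=[T5,T2,T6,T3] holders={T1,T4}
Step 7: signal(T4) -> count=0 queue=[T2,T6,T3] holders={T1,T5}
Step 8: signal(T5) -> count=0 queue=[T6,T3] holders={T1,T2}
Step 9: signal(T1) -> count=0 queue=[T3] holders={T2,T6}
Step 10: wait(T5) -> count=0 queue=[T3,T5] holders={T2,T6}
Step 11: signal(T6) -> count=0 queue=[T5] holders={T2,T3}
Step 12: signal(T2) -> count=0 queue=[] holders={T3,T5}
Step 13: wait(T4) -> count=0 queue=[T4] holders={T3,T5}
Step 14: signal(T3) -> count=0 queue=[] holders={T4,T5}
Step 15: wait(T6) -> count=0 queue=[T6] holders={T4,T5}
Step 16: signal(T4) -> count=0 queue=[] holders={T5,T6}
Step 17: signal(T5) -> count=1 queue=[] holders={T6}
Final holders: {T6} -> 1 thread(s)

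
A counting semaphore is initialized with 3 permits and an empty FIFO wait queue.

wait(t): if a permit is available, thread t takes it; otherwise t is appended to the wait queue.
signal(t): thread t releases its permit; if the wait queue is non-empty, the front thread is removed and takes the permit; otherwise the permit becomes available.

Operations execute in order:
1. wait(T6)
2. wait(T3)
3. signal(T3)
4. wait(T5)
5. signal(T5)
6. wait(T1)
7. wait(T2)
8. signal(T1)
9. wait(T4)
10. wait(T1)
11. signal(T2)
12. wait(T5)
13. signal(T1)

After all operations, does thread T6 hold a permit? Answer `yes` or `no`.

Step 1: wait(T6) -> count=2 queue=[] holders={T6}
Step 2: wait(T3) -> count=1 queue=[] holders={T3,T6}
Step 3: signal(T3) -> count=2 queue=[] holders={T6}
Step 4: wait(T5) -> count=1 queue=[] holders={T5,T6}
Step 5: signal(T5) -> count=2 queue=[] holders={T6}
Step 6: wait(T1) -> count=1 queue=[] holders={T1,T6}
Step 7: wait(T2) -> count=0 queue=[] holders={T1,T2,T6}
Step 8: signal(T1) -> count=1 queue=[] holders={T2,T6}
Step 9: wait(T4) -> count=0 queue=[] holders={T2,T4,T6}
Step 10: wait(T1) -> count=0 queue=[T1] holders={T2,T4,T6}
Step 11: signal(T2) -> count=0 queue=[] holders={T1,T4,T6}
Step 12: wait(T5) -> count=0 queue=[T5] holders={T1,T4,T6}
Step 13: signal(T1) -> count=0 queue=[] holders={T4,T5,T6}
Final holders: {T4,T5,T6} -> T6 in holders

Answer: yes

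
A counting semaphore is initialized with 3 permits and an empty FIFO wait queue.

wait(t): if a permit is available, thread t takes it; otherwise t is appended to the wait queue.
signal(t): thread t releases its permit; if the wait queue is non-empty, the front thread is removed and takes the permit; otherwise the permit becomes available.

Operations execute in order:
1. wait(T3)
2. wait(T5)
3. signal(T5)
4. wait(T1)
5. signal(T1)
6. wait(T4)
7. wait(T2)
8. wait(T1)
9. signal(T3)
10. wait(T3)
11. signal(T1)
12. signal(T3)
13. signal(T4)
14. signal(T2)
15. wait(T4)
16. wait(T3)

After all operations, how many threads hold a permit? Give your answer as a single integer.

Answer: 2

Derivation:
Step 1: wait(T3) -> count=2 queue=[] holders={T3}
Step 2: wait(T5) -> count=1 queue=[] holders={T3,T5}
Step 3: signal(T5) -> count=2 queue=[] holders={T3}
Step 4: wait(T1) -> count=1 queue=[] holders={T1,T3}
Step 5: signal(T1) -> count=2 queue=[] holders={T3}
Step 6: wait(T4) -> count=1 queue=[] holders={T3,T4}
Step 7: wait(T2) -> count=0 queue=[] holders={T2,T3,T4}
Step 8: wait(T1) -> count=0 queue=[T1] holders={T2,T3,T4}
Step 9: signal(T3) -> count=0 queue=[] holders={T1,T2,T4}
Step 10: wait(T3) -> count=0 queue=[T3] holders={T1,T2,T4}
Step 11: signal(T1) -> count=0 queue=[] holders={T2,T3,T4}
Step 12: signal(T3) -> count=1 queue=[] holders={T2,T4}
Step 13: signal(T4) -> count=2 queue=[] holders={T2}
Step 14: signal(T2) -> count=3 queue=[] holders={none}
Step 15: wait(T4) -> count=2 queue=[] holders={T4}
Step 16: wait(T3) -> count=1 queue=[] holders={T3,T4}
Final holders: {T3,T4} -> 2 thread(s)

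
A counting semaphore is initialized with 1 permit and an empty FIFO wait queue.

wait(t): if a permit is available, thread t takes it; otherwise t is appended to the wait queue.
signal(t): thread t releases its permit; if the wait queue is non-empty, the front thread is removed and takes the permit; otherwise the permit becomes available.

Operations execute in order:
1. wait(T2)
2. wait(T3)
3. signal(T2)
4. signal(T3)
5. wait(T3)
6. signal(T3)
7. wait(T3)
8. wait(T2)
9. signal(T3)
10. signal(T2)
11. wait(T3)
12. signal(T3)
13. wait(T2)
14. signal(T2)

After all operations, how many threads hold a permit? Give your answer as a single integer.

Answer: 0

Derivation:
Step 1: wait(T2) -> count=0 queue=[] holders={T2}
Step 2: wait(T3) -> count=0 queue=[T3] holders={T2}
Step 3: signal(T2) -> count=0 queue=[] holders={T3}
Step 4: signal(T3) -> count=1 queue=[] holders={none}
Step 5: wait(T3) -> count=0 queue=[] holders={T3}
Step 6: signal(T3) -> count=1 queue=[] holders={none}
Step 7: wait(T3) -> count=0 queue=[] holders={T3}
Step 8: wait(T2) -> count=0 queue=[T2] holders={T3}
Step 9: signal(T3) -> count=0 queue=[] holders={T2}
Step 10: signal(T2) -> count=1 queue=[] holders={none}
Step 11: wait(T3) -> count=0 queue=[] holders={T3}
Step 12: signal(T3) -> count=1 queue=[] holders={none}
Step 13: wait(T2) -> count=0 queue=[] holders={T2}
Step 14: signal(T2) -> count=1 queue=[] holders={none}
Final holders: {none} -> 0 thread(s)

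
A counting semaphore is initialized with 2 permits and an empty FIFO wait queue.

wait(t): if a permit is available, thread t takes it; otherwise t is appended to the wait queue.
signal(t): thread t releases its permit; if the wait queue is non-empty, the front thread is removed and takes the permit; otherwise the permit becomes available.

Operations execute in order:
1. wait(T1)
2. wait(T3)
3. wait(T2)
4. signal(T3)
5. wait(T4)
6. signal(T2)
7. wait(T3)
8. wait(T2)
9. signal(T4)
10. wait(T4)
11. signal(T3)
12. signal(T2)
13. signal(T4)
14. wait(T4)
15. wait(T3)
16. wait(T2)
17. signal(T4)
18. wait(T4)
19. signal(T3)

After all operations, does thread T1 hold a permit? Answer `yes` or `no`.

Answer: yes

Derivation:
Step 1: wait(T1) -> count=1 queue=[] holders={T1}
Step 2: wait(T3) -> count=0 queue=[] holders={T1,T3}
Step 3: wait(T2) -> count=0 queue=[T2] holders={T1,T3}
Step 4: signal(T3) -> count=0 queue=[] holders={T1,T2}
Step 5: wait(T4) -> count=0 queue=[T4] holders={T1,T2}
Step 6: signal(T2) -> count=0 queue=[] holders={T1,T4}
Step 7: wait(T3) -> count=0 queue=[T3] holders={T1,T4}
Step 8: wait(T2) -> count=0 queue=[T3,T2] holders={T1,T4}
Step 9: signal(T4) -> count=0 queue=[T2] holders={T1,T3}
Step 10: wait(T4) -> count=0 queue=[T2,T4] holders={T1,T3}
Step 11: signal(T3) -> count=0 queue=[T4] holders={T1,T2}
Step 12: signal(T2) -> count=0 queue=[] holders={T1,T4}
Step 13: signal(T4) -> count=1 queue=[] holders={T1}
Step 14: wait(T4) -> count=0 queue=[] holders={T1,T4}
Step 15: wait(T3) -> count=0 queue=[T3] holders={T1,T4}
Step 16: wait(T2) -> count=0 queue=[T3,T2] holders={T1,T4}
Step 17: signal(T4) -> count=0 queue=[T2] holders={T1,T3}
Step 18: wait(T4) -> count=0 queue=[T2,T4] holders={T1,T3}
Step 19: signal(T3) -> count=0 queue=[T4] holders={T1,T2}
Final holders: {T1,T2} -> T1 in holders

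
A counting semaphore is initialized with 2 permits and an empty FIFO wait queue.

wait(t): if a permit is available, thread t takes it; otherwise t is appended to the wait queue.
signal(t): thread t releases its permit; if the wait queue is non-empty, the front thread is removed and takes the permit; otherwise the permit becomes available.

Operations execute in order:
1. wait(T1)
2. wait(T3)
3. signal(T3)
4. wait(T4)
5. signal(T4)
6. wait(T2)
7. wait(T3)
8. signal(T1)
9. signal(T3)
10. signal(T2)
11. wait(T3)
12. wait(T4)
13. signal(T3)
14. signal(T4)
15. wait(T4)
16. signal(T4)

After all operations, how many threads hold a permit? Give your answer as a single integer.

Step 1: wait(T1) -> count=1 queue=[] holders={T1}
Step 2: wait(T3) -> count=0 queue=[] holders={T1,T3}
Step 3: signal(T3) -> count=1 queue=[] holders={T1}
Step 4: wait(T4) -> count=0 queue=[] holders={T1,T4}
Step 5: signal(T4) -> count=1 queue=[] holders={T1}
Step 6: wait(T2) -> count=0 queue=[] holders={T1,T2}
Step 7: wait(T3) -> count=0 queue=[T3] holders={T1,T2}
Step 8: signal(T1) -> count=0 queue=[] holders={T2,T3}
Step 9: signal(T3) -> count=1 queue=[] holders={T2}
Step 10: signal(T2) -> count=2 queue=[] holders={none}
Step 11: wait(T3) -> count=1 queue=[] holders={T3}
Step 12: wait(T4) -> count=0 queue=[] holders={T3,T4}
Step 13: signal(T3) -> count=1 queue=[] holders={T4}
Step 14: signal(T4) -> count=2 queue=[] holders={none}
Step 15: wait(T4) -> count=1 queue=[] holders={T4}
Step 16: signal(T4) -> count=2 queue=[] holders={none}
Final holders: {none} -> 0 thread(s)

Answer: 0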